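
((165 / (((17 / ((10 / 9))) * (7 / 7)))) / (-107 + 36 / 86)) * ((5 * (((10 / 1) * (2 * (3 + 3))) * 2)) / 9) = -13.49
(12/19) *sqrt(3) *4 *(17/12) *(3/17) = 12 *sqrt(3)/19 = 1.09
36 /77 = 0.47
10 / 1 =10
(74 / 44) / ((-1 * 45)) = -37 / 990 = -0.04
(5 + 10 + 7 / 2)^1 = 37 / 2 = 18.50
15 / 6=5 / 2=2.50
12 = 12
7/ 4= 1.75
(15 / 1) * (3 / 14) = 45 / 14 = 3.21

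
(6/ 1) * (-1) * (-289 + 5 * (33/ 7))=11148/ 7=1592.57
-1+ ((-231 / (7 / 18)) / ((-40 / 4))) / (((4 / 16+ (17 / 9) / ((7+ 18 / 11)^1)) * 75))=0.69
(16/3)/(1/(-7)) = -112/3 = -37.33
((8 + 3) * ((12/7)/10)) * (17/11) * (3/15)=102/175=0.58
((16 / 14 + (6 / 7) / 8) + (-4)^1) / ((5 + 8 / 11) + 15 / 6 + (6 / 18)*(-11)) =-363 / 602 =-0.60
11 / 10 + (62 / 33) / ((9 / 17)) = 13807 / 2970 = 4.65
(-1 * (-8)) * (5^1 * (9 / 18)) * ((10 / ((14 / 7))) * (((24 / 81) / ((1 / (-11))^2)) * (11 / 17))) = 1064800 / 459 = 2319.83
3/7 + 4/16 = 19/28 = 0.68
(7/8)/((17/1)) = 7/136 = 0.05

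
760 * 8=6080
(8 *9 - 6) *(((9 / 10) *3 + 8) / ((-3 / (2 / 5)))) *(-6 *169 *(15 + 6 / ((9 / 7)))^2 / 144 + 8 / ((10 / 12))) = 3449877629 / 13500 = 255546.49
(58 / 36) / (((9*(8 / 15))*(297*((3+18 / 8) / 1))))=145 / 673596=0.00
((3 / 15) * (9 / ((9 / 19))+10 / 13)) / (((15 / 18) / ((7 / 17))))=10794 / 5525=1.95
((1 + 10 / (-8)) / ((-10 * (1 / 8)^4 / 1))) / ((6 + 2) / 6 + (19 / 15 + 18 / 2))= 256 / 29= 8.83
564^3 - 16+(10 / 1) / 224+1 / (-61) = 1225702666689 / 6832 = 179406128.03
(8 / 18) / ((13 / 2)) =8 / 117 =0.07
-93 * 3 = -279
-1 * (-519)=519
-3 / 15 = -0.20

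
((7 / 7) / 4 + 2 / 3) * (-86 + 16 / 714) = -78.81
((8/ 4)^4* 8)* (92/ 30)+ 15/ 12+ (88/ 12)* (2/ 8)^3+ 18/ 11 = 2088421/ 5280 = 395.53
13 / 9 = 1.44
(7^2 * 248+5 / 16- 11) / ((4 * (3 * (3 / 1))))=194261 / 576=337.26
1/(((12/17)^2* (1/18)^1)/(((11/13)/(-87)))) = -0.35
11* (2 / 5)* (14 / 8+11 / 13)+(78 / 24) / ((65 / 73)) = 3919 / 260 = 15.07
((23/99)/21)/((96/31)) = 713/199584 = 0.00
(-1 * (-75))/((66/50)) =625/11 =56.82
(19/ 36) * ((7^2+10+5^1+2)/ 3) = 209/ 18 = 11.61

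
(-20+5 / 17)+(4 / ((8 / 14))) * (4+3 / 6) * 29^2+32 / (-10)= 4499661 / 170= 26468.59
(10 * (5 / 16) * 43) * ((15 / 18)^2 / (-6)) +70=94085 / 1728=54.45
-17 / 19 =-0.89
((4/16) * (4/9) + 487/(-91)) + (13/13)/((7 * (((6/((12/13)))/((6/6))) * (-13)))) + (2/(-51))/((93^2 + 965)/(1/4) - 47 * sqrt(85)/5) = -2338659076540622/446119223568291 - 94 * sqrt(85)/377108388477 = -5.24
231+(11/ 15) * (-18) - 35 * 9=-486/ 5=-97.20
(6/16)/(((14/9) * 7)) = 27/784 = 0.03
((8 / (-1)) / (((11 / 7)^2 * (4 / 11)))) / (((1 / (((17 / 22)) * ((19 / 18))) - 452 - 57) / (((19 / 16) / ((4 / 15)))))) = 4510695 / 57731872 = 0.08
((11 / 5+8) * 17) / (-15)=-289 / 25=-11.56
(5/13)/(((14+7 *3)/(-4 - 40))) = -44/91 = -0.48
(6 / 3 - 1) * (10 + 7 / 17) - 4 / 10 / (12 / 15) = 9.91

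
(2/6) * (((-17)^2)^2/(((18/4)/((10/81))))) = 763.80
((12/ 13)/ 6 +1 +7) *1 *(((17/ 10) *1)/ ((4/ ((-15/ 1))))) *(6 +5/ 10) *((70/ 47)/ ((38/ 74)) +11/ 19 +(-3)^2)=-3765279/ 893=-4216.44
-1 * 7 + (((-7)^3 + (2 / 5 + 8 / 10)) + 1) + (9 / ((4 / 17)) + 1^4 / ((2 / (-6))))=-6251 / 20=-312.55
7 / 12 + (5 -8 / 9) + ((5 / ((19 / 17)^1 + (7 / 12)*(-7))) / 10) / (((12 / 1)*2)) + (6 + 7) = 96308 / 5445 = 17.69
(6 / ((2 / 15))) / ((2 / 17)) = 765 / 2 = 382.50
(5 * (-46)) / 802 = -115 / 401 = -0.29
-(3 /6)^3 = -1 /8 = -0.12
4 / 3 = 1.33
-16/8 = -2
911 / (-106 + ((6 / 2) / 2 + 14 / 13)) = -23686 / 2689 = -8.81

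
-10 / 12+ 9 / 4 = 17 / 12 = 1.42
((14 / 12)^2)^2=2401 / 1296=1.85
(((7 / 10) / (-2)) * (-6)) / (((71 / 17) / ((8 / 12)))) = 119 / 355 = 0.34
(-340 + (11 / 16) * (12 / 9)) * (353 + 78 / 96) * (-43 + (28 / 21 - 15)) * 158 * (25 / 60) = 85931888575 / 192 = 447561919.66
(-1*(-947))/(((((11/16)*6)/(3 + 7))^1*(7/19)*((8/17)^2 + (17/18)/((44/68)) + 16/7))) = 2495988960/1588903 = 1570.89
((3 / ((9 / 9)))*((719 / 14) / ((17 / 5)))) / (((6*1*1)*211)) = 3595 / 100436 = 0.04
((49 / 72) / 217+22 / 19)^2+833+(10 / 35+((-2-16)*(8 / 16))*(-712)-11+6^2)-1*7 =91404620523343 / 12589069248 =7260.63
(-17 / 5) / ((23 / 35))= -119 / 23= -5.17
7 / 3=2.33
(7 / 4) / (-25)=-7 / 100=-0.07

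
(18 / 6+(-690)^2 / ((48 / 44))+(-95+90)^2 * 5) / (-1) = -436553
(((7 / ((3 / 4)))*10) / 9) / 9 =280 / 243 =1.15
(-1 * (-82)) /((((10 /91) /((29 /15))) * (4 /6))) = 108199 /50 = 2163.98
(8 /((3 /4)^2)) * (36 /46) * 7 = 1792 /23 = 77.91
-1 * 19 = -19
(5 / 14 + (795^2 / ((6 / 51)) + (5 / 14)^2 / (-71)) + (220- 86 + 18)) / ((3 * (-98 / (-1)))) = 74761829327 / 4091304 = 18273.35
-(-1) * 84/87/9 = 28/261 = 0.11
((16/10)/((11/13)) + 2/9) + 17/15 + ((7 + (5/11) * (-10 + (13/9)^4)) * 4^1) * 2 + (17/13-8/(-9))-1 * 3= 37.91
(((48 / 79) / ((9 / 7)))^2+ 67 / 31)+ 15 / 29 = 146532008 / 50495931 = 2.90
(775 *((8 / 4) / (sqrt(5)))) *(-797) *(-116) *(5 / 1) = 143300600 *sqrt(5) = 320429882.82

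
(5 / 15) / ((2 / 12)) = 2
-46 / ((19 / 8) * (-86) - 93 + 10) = 184 / 1149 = 0.16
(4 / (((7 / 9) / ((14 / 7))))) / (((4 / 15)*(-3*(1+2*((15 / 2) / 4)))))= -360 / 133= -2.71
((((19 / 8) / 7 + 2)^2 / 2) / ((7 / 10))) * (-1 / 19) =-85805 / 417088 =-0.21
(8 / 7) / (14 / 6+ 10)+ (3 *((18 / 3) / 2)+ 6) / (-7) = -2.05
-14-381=-395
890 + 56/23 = 20526/23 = 892.43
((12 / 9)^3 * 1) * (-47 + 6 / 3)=-320 / 3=-106.67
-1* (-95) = 95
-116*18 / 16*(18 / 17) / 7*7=-2349 / 17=-138.18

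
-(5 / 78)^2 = -25 / 6084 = -0.00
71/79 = 0.90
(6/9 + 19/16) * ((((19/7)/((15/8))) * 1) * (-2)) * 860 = -290852/63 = -4616.70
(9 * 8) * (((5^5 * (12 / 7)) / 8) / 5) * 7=67500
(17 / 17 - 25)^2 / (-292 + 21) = -2.13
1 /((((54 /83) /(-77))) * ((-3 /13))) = 83083 /162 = 512.86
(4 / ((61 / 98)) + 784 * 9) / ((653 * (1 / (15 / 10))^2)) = 24.33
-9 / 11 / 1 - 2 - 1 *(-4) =13 / 11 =1.18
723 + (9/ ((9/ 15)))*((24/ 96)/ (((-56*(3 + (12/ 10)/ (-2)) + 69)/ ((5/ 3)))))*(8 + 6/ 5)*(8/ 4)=235846/ 327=721.24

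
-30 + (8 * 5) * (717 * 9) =258090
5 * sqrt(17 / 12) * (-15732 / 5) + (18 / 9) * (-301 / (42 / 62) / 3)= -2622 * sqrt(51)- 2666 / 9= -19021.05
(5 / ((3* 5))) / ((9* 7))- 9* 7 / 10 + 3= -3.29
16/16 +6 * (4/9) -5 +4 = 8/3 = 2.67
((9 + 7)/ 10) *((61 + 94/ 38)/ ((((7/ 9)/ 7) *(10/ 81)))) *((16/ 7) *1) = 16922.45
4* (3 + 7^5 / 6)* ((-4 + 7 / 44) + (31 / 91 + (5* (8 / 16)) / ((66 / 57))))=-15058375 / 1001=-15043.33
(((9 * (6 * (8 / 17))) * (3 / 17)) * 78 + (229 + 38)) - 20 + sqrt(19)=sqrt(19) + 172471 / 289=601.14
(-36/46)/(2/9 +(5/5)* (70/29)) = -2349/7912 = -0.30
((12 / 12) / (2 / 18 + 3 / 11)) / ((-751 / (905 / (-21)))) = 29865 / 199766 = 0.15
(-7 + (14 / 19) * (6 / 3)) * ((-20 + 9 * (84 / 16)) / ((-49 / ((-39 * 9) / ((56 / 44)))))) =-6312735 / 7448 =-847.57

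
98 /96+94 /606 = 5701 /4848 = 1.18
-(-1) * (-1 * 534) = -534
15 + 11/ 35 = 536/ 35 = 15.31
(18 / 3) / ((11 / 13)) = 78 / 11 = 7.09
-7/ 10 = -0.70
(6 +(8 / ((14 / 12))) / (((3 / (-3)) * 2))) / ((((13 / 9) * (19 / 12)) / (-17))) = -33048 / 1729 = -19.11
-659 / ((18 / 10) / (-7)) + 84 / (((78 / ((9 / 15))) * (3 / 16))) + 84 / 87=43552369 / 16965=2567.19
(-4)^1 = -4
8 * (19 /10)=76 /5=15.20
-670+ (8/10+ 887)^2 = 19687971/25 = 787518.84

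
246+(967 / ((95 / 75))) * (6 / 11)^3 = 9354174 / 25289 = 369.89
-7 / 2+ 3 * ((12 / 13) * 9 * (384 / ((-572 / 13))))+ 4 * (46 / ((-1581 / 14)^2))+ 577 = 254498118397 / 714874446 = 356.00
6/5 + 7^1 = 41/5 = 8.20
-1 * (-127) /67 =127 /67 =1.90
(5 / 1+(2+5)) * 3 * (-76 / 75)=-912 / 25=-36.48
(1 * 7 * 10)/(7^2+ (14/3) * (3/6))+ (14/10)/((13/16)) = 2207/715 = 3.09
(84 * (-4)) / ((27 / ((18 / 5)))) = -224 / 5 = -44.80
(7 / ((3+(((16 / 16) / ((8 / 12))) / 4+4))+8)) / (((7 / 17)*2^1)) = 68 / 123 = 0.55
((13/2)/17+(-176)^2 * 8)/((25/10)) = 1685097/17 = 99123.35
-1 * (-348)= 348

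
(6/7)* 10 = 60/7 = 8.57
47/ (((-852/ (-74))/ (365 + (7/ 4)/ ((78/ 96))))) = 2766749/ 1846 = 1498.78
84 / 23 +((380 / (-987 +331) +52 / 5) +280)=5534899 / 18860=293.47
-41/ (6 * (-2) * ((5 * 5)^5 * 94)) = 41/ 11015625000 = 0.00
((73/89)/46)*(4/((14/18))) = 1314/14329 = 0.09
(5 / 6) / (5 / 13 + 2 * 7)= 65 / 1122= 0.06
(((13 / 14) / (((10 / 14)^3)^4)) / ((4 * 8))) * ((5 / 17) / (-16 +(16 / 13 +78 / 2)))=0.02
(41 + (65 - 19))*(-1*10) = -870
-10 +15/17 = -9.12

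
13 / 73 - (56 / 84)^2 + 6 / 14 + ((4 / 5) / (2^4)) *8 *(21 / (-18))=-7001 / 22995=-0.30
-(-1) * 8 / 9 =0.89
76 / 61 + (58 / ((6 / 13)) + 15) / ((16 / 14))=124.33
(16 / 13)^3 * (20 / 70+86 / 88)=398336 / 169169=2.35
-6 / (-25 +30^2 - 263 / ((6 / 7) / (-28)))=-18 / 28399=-0.00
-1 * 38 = -38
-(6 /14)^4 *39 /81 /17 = -0.00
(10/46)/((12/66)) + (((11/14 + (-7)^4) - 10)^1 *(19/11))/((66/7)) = 14672875/33396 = 439.36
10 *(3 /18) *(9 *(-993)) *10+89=-148861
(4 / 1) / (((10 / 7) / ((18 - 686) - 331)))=-13986 / 5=-2797.20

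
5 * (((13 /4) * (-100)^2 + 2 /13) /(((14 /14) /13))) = 2112510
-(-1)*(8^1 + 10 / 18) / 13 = 77 / 117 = 0.66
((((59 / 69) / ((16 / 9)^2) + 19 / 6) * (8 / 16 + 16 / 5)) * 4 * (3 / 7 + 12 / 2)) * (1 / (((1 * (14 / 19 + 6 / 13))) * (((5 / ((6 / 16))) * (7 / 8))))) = 26993889 / 1154048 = 23.39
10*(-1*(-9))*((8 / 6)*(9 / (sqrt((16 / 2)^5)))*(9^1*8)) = 429.57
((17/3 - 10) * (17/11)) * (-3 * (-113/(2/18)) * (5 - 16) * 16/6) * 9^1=5394168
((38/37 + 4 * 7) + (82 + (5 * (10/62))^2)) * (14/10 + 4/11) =385178561/1955635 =196.96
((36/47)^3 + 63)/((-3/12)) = -26350020/103823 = -253.80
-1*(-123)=123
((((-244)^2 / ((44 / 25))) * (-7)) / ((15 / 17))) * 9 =-26567940 / 11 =-2415267.27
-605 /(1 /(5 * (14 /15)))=-8470 /3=-2823.33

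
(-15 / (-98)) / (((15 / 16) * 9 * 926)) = 4 / 204183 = 0.00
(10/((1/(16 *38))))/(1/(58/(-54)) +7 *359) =17632/7285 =2.42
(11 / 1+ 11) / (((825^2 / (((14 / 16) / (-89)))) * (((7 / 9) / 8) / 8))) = -16 / 611875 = -0.00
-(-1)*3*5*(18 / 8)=135 / 4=33.75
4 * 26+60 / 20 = 107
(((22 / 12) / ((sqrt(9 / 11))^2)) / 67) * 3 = 121 / 1206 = 0.10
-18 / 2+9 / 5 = -36 / 5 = -7.20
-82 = -82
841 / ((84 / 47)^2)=1857769 / 7056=263.29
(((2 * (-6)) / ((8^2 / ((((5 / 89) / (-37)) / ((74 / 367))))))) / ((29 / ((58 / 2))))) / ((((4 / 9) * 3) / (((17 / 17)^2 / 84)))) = 0.00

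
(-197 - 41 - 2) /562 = -120 /281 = -0.43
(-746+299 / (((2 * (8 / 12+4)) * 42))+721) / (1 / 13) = -123513 / 392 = -315.08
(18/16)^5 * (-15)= -885735/32768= -27.03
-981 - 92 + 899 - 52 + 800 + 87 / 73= 41989 / 73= 575.19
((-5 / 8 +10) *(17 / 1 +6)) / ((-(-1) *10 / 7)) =2415 / 16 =150.94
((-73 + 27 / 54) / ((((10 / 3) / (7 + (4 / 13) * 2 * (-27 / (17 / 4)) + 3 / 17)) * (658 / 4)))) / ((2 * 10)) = -31407 / 1454180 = -0.02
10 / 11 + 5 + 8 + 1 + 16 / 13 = 2308 / 143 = 16.14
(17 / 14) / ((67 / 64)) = 544 / 469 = 1.16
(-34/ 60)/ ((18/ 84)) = -119/ 45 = -2.64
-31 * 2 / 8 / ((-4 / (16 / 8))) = 31 / 8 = 3.88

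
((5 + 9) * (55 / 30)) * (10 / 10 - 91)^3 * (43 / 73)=-804573000 / 73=-11021547.95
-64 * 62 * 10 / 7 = -39680 / 7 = -5668.57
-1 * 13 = -13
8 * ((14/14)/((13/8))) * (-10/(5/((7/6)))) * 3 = -448/13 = -34.46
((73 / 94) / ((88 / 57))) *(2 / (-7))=-4161 / 28952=-0.14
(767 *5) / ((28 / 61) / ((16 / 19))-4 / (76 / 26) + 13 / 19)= -3555812 / 129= -27564.43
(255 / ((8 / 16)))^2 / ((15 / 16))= 277440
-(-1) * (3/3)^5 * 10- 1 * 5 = 5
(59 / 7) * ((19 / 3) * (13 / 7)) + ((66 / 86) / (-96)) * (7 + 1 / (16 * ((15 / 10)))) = 53442831 / 539392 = 99.08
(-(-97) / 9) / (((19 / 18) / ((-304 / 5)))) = -3104 / 5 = -620.80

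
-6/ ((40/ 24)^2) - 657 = -659.16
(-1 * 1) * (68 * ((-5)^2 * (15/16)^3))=-1434375/1024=-1400.76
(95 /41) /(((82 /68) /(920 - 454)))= 1505180 /1681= 895.41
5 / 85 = 1 / 17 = 0.06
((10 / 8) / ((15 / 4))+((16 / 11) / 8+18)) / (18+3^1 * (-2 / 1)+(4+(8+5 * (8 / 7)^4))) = 112847 / 198264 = 0.57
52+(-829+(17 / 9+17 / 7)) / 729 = 2336249 / 45927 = 50.87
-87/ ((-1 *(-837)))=-29/ 279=-0.10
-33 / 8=-4.12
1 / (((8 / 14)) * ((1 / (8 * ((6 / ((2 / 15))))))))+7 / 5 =3157 / 5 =631.40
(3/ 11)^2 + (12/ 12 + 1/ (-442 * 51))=2930339/ 2727582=1.07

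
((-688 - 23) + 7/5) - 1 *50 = -3798/5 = -759.60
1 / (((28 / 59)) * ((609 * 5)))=59 / 85260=0.00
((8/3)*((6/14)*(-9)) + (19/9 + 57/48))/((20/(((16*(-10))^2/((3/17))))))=-50679.79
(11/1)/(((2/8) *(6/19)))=418/3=139.33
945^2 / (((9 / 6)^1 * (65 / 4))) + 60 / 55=5239236 / 143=36638.01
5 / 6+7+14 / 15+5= 413 / 30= 13.77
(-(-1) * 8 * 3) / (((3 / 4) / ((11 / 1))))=352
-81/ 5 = -16.20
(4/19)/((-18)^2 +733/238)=952/1479055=0.00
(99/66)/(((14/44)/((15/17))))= 495/119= 4.16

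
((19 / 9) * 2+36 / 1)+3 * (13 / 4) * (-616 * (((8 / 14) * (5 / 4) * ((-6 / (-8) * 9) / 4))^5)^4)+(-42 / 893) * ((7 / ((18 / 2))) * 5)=-251669.83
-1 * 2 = -2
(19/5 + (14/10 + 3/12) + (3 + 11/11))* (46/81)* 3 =161/10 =16.10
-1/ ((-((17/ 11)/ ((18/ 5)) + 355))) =198/ 70375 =0.00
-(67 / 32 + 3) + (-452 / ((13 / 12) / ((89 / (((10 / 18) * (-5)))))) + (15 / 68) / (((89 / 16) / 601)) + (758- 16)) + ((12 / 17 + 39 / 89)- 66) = 13017599177 / 925600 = 14063.96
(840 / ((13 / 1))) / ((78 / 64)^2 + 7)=860160 / 112957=7.61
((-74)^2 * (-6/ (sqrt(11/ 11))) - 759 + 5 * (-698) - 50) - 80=-37235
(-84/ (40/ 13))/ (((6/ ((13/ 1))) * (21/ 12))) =-169/ 5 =-33.80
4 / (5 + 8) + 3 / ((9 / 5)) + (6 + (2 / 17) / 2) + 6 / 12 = 11315 / 1326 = 8.53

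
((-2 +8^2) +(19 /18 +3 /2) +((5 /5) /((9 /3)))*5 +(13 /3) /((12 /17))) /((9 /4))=2605 /81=32.16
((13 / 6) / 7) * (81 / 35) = 351 / 490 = 0.72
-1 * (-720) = 720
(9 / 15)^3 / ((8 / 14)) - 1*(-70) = 70.38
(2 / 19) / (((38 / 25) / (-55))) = -1375 / 361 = -3.81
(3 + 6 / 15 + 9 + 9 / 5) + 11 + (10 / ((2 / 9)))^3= 455751 / 5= 91150.20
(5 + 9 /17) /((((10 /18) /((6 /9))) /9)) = 5076 /85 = 59.72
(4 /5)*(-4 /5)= -16 /25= -0.64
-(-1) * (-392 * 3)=-1176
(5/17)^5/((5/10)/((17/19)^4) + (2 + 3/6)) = 3125/4657371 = 0.00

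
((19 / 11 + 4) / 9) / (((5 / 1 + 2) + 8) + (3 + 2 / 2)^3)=7 / 869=0.01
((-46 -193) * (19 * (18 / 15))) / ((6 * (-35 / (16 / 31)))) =72656 / 5425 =13.39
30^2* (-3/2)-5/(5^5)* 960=-168942/125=-1351.54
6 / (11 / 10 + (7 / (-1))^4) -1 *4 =-32008 / 8007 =-4.00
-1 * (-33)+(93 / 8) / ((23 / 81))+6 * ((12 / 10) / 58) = 74.06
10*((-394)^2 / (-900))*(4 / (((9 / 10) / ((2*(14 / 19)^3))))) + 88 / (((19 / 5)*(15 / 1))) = -3406882936 / 555579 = -6132.13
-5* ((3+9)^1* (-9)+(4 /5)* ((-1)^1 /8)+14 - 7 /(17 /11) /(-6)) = 23803 /51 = 466.73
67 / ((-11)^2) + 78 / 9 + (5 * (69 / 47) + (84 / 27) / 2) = 927250 / 51183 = 18.12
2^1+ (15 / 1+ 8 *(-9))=-55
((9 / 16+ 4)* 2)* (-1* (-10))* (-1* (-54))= 4927.50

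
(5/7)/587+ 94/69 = 1.36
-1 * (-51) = 51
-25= -25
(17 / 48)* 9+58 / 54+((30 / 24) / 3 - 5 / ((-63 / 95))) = 36947 / 3024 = 12.22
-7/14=-1/2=-0.50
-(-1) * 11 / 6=11 / 6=1.83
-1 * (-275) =275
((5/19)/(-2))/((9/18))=-5/19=-0.26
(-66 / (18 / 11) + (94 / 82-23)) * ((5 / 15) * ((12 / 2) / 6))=-7649 / 369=-20.73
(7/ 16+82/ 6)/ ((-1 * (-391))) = 677/ 18768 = 0.04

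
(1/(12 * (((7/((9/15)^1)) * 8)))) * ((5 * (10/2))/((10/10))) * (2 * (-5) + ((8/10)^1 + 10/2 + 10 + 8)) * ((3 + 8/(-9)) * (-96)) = -437/7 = -62.43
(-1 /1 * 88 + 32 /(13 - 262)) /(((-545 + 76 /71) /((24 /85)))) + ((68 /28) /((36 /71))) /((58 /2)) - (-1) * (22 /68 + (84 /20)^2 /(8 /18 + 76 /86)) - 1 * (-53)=904519296695723 /13537482375900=66.82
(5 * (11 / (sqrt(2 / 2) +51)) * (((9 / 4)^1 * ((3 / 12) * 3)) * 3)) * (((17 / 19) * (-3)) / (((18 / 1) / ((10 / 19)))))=-0.42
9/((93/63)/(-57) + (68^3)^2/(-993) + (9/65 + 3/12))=-927124380/10256512610064713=-0.00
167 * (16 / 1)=2672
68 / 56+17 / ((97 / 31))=9027 / 1358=6.65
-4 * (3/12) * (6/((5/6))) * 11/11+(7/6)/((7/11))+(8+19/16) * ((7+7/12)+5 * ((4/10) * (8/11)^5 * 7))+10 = 15534443623/154608960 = 100.48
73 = 73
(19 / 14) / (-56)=-0.02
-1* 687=-687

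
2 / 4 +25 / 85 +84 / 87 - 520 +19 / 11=-5602101 / 10846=-516.51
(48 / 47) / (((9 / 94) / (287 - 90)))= 6304 / 3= 2101.33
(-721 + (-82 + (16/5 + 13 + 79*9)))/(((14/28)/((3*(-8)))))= 18192/5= 3638.40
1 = 1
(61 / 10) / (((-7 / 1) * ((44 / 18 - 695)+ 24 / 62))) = 17019 / 13518050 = 0.00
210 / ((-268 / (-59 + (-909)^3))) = 39432198120 / 67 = 588540270.45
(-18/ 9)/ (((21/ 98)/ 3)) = -28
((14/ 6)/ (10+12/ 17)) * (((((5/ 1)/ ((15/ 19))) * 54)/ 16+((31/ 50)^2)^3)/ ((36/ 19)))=108163616813963/ 43875000000000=2.47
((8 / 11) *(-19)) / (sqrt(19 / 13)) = -8 *sqrt(247) / 11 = -11.43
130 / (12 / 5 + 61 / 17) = 11050 / 509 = 21.71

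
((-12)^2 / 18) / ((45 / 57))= 152 / 15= 10.13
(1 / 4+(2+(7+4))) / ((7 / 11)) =583 / 28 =20.82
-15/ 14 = -1.07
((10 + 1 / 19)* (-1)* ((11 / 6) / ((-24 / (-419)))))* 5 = -1608.77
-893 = -893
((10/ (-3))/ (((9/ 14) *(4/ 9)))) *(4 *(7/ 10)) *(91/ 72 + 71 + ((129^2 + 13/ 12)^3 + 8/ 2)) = -390267957283511041/ 2592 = -150566341544564.44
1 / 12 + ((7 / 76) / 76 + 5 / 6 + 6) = 119873 / 17328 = 6.92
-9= -9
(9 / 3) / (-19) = -0.16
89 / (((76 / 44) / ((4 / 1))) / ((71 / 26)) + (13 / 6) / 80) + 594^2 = 24531826308 / 69433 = 353316.53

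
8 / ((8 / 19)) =19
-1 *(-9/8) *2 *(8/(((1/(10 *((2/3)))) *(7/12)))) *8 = 11520/7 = 1645.71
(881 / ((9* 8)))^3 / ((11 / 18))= 683797841 / 228096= 2997.85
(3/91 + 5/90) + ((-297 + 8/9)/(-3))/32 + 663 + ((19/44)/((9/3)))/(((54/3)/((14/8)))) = 24006715/36036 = 666.19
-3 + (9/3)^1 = 0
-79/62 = -1.27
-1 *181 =-181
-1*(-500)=500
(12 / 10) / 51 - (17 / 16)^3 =-409413 / 348160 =-1.18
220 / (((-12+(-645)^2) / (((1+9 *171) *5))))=1694000 / 416013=4.07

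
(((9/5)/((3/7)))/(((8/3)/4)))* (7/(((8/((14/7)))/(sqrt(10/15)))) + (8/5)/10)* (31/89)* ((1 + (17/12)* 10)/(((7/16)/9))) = 1218672/11125 + 177723* sqrt(6)/445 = 1087.81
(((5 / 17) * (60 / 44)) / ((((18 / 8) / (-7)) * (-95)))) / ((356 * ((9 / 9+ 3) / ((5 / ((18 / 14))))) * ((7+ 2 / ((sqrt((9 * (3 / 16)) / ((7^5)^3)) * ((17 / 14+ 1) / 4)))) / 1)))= -168175 / 24596638236469534488308+ 71483532400 * sqrt(21) / 55342436032056452598693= 0.00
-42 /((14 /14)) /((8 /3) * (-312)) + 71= 29557 /416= 71.05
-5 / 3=-1.67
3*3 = 9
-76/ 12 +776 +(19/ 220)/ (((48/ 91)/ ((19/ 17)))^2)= 112803976339/ 146488320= 770.05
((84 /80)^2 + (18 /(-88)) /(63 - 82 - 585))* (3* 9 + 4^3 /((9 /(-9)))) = -13555431 /332200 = -40.81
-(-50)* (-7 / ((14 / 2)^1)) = -50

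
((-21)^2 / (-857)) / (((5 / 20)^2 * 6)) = -1176 / 857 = -1.37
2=2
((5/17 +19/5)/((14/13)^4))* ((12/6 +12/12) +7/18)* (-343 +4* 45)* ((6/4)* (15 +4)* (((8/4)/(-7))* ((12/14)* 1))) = 11735.36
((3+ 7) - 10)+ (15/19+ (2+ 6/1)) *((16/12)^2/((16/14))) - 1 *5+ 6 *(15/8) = 13627/684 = 19.92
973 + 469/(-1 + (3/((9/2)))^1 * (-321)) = 208726/215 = 970.82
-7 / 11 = -0.64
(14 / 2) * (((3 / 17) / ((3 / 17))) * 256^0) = 7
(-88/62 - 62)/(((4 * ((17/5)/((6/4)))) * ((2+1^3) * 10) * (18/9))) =-983/8432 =-0.12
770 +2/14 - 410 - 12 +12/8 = 4895/14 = 349.64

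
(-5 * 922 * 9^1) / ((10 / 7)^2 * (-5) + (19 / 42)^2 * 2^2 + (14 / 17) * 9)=311050530 / 14797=21021.19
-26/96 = -13/48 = -0.27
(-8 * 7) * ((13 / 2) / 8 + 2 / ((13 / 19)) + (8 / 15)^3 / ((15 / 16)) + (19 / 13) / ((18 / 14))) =-371066927 / 1316250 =-281.91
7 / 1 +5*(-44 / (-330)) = 23 / 3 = 7.67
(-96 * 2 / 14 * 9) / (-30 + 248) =-0.57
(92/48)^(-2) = 144/529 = 0.27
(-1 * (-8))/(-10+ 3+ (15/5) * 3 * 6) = 8/47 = 0.17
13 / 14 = 0.93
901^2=811801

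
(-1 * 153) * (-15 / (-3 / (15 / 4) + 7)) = 11475 / 31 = 370.16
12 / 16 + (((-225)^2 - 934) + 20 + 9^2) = 199171 / 4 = 49792.75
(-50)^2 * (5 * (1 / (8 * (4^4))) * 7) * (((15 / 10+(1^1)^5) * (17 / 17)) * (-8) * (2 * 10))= -546875 / 32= -17089.84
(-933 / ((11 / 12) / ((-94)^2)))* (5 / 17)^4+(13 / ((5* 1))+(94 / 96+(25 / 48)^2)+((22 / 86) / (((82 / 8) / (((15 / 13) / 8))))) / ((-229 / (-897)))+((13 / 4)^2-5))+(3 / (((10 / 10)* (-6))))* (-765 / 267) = -25589323809762950585759 / 380293279820847360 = -67288.39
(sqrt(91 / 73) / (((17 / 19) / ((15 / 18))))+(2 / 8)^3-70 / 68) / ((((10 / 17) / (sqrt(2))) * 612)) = 0.00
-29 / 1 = -29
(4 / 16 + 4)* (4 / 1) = 17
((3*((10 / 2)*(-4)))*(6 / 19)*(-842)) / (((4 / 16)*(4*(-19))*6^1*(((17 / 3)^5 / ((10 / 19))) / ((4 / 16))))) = -30690900 / 9738799163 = -0.00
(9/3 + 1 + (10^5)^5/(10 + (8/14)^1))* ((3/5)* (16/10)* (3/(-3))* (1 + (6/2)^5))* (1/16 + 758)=-155372490000000000000000657003672/925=-167970259459459459459460200000.00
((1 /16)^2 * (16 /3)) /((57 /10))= 5 /1368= 0.00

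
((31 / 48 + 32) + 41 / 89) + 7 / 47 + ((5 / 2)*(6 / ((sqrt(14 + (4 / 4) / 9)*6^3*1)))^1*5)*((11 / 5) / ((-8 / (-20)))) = 275*sqrt(127) / 6096 + 6677161 / 200784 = 33.76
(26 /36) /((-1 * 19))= -13 /342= -0.04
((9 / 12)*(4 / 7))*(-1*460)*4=-5520 / 7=-788.57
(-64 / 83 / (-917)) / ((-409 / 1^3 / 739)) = -47296 / 31129399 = -0.00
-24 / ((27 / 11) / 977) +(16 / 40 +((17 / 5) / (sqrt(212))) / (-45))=-429862 / 45 - 17*sqrt(53) / 23850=-9552.49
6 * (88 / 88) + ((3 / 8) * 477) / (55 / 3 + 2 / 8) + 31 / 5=48671 / 2230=21.83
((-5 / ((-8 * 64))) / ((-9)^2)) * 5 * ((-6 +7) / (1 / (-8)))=-25 / 5184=-0.00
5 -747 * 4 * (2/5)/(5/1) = -5851/25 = -234.04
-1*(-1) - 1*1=0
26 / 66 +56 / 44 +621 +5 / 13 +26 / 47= 1143067 / 1833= 623.60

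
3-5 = -2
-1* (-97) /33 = 97 /33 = 2.94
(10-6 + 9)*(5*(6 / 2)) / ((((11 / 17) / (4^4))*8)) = 106080 / 11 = 9643.64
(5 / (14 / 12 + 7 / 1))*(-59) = -1770 / 49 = -36.12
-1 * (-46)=46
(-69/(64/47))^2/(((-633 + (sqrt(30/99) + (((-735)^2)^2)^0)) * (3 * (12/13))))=-39603700851/26994651136 - 15191293 * sqrt(330)/215957209088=-1.47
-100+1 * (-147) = -247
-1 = -1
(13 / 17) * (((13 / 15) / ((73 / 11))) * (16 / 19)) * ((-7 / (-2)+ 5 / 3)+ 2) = 639496 / 1061055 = 0.60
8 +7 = 15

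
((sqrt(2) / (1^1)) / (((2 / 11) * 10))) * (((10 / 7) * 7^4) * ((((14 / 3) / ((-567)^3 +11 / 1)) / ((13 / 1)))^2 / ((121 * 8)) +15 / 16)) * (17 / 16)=66858587753025755160729689 * sqrt(2) / 35579527322148793691136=2657.49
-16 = -16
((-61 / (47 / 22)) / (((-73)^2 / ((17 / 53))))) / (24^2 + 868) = -11407 / 9584217158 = -0.00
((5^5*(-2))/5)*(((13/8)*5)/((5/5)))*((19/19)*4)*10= -406250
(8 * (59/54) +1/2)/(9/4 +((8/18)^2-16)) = -2994/4391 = -0.68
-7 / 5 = -1.40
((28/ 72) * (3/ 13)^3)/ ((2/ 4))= 21/ 2197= 0.01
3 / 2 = 1.50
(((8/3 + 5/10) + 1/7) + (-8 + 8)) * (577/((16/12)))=80203/56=1432.20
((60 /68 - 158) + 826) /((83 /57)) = 7809 /17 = 459.35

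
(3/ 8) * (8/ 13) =3/ 13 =0.23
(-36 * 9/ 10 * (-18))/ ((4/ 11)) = 8019/ 5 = 1603.80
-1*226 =-226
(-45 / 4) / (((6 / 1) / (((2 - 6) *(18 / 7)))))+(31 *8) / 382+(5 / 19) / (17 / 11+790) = 4409359284 / 221183921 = 19.94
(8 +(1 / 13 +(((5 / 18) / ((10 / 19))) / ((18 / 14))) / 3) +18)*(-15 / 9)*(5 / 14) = -8280925 / 530712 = -15.60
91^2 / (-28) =-1183 / 4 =-295.75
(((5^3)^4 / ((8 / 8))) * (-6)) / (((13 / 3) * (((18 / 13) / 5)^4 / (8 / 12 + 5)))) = -5699005126953125 / 17496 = -325731888829.05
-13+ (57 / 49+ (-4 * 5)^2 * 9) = 175820 / 49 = 3588.16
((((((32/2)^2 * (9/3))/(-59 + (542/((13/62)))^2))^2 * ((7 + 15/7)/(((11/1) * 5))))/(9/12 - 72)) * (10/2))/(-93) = 479174066176/289156033606034187179125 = 0.00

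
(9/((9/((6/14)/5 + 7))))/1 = 248/35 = 7.09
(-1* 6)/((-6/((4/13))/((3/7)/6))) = 2/91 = 0.02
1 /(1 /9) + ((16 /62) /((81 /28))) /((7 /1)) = 22631 /2511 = 9.01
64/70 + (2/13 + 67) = 30971/455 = 68.07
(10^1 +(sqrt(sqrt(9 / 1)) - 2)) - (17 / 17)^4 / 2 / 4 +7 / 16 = sqrt(3) +133 / 16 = 10.04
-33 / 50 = -0.66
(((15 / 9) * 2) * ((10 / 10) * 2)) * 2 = 40 / 3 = 13.33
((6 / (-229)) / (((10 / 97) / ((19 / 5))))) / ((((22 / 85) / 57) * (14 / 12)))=-16072803 / 88165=-182.30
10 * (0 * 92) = 0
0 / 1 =0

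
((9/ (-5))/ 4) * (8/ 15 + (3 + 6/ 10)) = -93/ 50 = -1.86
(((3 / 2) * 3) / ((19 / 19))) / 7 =9 / 14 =0.64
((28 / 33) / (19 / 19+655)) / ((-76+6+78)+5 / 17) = 119 / 763092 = 0.00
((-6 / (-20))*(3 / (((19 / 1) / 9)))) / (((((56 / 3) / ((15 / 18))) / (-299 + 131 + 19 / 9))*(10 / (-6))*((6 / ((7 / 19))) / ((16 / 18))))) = 1493 / 14440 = 0.10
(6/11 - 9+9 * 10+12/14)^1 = 6345/77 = 82.40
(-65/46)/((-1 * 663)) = 5/2346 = 0.00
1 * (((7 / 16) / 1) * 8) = 7 / 2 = 3.50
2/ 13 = 0.15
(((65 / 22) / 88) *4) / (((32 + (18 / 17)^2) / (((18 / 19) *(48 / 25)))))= 202878 / 27507535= 0.01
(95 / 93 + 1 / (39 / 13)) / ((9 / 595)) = 8330 / 93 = 89.57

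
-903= -903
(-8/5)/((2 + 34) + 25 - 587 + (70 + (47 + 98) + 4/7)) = 0.01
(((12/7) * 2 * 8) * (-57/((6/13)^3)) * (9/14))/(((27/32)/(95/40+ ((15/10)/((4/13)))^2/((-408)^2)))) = -39120996941/1359456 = -28776.95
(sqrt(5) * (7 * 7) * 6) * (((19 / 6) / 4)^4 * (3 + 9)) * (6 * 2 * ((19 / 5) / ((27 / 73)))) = 8857006123 * sqrt(5) / 51840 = 382038.34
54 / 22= 27 / 11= 2.45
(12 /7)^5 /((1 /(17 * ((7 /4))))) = 440.46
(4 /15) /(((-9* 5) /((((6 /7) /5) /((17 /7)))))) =-8 /19125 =-0.00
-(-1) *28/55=28/55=0.51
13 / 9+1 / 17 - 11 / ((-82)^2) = 1544837 / 1028772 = 1.50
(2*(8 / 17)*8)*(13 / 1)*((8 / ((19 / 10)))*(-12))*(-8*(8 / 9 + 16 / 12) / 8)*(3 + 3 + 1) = 74547200 / 969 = 76932.09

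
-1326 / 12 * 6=-663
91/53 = 1.72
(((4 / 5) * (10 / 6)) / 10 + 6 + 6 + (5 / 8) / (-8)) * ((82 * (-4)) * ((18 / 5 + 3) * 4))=-5219423 / 50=-104388.46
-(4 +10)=-14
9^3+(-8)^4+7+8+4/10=24202/5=4840.40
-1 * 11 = -11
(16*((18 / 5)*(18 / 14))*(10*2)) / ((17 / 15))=155520 / 119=1306.89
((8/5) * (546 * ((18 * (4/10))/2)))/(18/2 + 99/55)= 1456/5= 291.20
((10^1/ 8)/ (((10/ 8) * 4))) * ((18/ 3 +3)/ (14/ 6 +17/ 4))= 27/ 79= 0.34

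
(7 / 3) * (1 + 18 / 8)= 91 / 12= 7.58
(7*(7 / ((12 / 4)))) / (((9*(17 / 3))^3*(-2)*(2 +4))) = -49 / 4775436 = -0.00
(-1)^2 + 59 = 60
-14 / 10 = -1.40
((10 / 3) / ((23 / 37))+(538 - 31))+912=98281 / 69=1424.36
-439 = -439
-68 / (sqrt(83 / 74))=-68 * sqrt(6142) / 83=-64.21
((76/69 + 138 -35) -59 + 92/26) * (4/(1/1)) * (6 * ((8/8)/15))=69808/897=77.82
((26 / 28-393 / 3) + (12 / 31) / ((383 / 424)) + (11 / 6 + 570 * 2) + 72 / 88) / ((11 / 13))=36118436458 / 30169293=1197.19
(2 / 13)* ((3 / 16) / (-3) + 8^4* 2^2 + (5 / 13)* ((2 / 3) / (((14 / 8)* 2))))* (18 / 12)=71565359 / 18928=3780.93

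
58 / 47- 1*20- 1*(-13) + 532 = 24733 / 47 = 526.23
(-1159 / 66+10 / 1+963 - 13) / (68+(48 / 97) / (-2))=6033497 / 433752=13.91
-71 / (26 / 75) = -5325 / 26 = -204.81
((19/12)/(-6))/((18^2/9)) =-19/2592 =-0.01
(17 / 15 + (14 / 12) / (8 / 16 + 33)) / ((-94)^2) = 0.00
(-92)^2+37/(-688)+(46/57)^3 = 1078481918803/127412784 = 8464.47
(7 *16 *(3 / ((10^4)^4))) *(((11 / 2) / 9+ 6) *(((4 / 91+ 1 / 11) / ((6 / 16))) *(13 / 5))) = 357 / 1718750000000000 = 0.00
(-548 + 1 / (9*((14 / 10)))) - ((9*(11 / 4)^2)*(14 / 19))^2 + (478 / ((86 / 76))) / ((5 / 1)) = -932131350617 / 312943680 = -2978.59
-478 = -478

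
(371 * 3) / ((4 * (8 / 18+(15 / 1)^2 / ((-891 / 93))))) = -110187 / 9124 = -12.08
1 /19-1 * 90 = -89.95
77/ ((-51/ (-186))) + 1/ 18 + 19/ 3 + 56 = 105023/ 306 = 343.21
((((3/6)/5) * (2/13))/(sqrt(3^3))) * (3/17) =sqrt(3)/3315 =0.00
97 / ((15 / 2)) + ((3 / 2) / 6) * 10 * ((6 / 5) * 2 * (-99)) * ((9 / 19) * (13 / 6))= -170059 / 285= -596.70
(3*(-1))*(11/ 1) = -33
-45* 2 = -90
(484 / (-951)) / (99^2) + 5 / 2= 385147 / 154062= 2.50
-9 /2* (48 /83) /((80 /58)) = -783 /415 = -1.89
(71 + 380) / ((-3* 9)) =-16.70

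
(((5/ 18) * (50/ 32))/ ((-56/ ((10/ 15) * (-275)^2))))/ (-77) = 859375/ 169344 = 5.07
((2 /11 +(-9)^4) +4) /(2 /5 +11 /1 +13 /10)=722170 /1397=516.94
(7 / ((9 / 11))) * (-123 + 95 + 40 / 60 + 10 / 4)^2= 1709477 / 324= 5276.16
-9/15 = -3/5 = -0.60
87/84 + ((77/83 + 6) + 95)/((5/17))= 807799/2324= 347.59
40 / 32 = 5 / 4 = 1.25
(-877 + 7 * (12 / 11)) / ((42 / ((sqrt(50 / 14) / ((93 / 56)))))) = -191260 * sqrt(7) / 21483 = -23.55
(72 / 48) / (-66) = -1 / 44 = -0.02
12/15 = 4/5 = 0.80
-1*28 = -28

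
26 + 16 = 42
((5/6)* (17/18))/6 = 85/648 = 0.13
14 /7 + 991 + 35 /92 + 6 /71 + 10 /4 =6505643 /6532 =995.96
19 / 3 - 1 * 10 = -11 / 3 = -3.67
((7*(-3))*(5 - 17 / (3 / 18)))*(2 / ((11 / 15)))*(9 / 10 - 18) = -1044981 / 11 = -94998.27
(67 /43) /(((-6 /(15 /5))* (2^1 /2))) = -67 /86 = -0.78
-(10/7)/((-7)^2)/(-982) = 5/168413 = 0.00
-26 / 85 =-0.31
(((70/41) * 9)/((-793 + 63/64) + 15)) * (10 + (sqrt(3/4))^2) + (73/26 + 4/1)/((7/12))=2125857078/185538899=11.46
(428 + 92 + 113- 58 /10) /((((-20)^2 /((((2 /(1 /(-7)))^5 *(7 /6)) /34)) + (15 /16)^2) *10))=47225249792 /645455625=73.17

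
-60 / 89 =-0.67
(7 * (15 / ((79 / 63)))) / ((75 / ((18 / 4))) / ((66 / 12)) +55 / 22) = 87318 / 5767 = 15.14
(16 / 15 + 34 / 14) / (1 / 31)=11377 / 105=108.35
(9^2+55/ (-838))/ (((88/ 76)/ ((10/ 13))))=53.77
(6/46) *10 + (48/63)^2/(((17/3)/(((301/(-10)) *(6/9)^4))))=2312078/3325455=0.70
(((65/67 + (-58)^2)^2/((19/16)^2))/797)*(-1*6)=-78073428801024/1291561613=-60448.86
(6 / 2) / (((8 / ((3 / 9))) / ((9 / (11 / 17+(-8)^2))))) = 0.02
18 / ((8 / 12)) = 27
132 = 132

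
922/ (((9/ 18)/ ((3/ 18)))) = 922/ 3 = 307.33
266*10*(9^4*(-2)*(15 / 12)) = -43630650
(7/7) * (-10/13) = -10/13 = -0.77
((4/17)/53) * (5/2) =10/901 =0.01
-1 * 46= -46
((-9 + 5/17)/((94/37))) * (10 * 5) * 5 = -856.70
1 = 1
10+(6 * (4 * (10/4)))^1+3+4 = 77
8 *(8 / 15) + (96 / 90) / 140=4.27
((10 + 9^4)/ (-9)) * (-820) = 5388220/ 9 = 598691.11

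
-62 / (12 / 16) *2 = -496 / 3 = -165.33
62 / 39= 1.59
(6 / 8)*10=15 / 2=7.50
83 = 83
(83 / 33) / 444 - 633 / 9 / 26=-514183 / 190476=-2.70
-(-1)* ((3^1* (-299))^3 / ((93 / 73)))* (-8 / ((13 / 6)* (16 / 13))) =52686601929 / 31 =1699567804.16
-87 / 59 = -1.47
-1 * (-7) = 7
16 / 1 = 16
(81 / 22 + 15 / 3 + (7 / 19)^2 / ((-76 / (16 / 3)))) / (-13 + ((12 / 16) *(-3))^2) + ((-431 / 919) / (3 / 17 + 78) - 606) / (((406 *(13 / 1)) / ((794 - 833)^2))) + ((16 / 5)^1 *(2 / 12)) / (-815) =-117327632078930220917 / 667656912933814650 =-175.73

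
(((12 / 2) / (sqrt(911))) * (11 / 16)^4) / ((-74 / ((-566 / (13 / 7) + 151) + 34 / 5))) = 419596419 * sqrt(911) / 143586426880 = 0.09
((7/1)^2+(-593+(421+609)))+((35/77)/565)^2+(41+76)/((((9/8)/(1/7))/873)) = 145534345513/10815343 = 13456.29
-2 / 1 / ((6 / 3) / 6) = -6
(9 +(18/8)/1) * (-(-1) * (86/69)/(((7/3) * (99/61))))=13115/3542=3.70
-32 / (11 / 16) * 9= -4608 / 11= -418.91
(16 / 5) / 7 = 16 / 35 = 0.46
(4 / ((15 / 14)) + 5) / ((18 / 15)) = 131 / 18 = 7.28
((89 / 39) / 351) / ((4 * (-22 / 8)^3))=-1424 / 18220059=-0.00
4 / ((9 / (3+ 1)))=1.78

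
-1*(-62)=62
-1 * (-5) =5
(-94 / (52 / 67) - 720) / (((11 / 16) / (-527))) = 644753.17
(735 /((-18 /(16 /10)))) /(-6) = 10.89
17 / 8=2.12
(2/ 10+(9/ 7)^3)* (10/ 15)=7976/ 5145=1.55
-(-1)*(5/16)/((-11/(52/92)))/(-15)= 13/12144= 0.00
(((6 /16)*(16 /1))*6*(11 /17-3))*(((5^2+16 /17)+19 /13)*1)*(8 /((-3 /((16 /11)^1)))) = 372080640 /41327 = 9003.33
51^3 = 132651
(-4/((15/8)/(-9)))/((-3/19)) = -121.60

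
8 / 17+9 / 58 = 617 / 986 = 0.63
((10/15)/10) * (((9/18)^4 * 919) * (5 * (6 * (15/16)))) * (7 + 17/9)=22975/24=957.29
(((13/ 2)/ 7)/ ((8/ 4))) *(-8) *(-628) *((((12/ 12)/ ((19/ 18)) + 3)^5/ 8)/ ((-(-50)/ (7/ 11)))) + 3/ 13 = 2518725531909/ 708164314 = 3556.70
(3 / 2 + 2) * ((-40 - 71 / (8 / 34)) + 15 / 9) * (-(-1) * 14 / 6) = -199969 / 72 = -2777.35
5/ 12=0.42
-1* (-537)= 537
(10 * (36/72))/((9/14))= 70/9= 7.78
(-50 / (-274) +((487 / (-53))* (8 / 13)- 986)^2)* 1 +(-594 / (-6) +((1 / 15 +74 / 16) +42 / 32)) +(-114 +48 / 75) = 76746306592867021 / 78044132400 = 983370.62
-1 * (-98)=98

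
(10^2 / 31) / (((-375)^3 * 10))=-2 / 326953125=-0.00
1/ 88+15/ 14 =667/ 616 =1.08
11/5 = 2.20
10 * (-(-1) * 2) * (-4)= -80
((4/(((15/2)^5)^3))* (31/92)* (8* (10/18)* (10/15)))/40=2031616/271932105926513671875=0.00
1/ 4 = 0.25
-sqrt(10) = -3.16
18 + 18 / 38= 351 / 19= 18.47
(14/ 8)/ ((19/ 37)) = 259/ 76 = 3.41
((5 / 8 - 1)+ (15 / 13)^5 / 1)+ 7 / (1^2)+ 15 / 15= 28723873 / 2970344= 9.67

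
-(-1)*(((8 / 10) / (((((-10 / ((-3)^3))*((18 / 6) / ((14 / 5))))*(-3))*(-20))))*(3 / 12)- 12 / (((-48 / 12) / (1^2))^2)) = -927 / 1250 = -0.74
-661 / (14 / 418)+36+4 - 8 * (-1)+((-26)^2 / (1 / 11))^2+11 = 386920936 / 7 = 55274419.43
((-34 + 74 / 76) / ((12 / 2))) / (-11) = 1255 / 2508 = 0.50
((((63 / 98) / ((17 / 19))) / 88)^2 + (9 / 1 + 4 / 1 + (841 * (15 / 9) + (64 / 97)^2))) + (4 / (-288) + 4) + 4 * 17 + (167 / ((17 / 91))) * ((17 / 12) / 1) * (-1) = 8196935063754721 / 37145416847616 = 220.67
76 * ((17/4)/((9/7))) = 251.22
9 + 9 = 18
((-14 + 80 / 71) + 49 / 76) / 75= -4399 / 26980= -0.16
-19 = -19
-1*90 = -90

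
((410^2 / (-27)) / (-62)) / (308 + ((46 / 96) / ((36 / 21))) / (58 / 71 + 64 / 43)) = 548678400 / 1683554789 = 0.33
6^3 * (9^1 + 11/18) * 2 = 4152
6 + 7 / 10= 67 / 10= 6.70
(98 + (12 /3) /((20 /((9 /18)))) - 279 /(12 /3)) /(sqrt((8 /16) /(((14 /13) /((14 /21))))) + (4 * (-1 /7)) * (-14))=47628 /13375 - 567 * sqrt(546) /53500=3.31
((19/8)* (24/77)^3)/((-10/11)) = -16416/207515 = -0.08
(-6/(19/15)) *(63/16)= -2835/152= -18.65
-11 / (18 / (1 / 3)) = -0.20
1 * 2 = 2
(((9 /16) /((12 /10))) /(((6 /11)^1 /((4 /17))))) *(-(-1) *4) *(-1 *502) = -13805 /34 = -406.03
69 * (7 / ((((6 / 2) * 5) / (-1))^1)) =-161 / 5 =-32.20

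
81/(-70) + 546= 38139/70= 544.84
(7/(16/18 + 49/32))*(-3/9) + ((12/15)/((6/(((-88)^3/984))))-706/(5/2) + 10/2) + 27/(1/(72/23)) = -286.18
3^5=243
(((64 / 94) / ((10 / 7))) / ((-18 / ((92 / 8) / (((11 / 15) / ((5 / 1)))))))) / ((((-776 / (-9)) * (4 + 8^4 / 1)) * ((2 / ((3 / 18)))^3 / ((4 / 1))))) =-161 / 11843187840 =-0.00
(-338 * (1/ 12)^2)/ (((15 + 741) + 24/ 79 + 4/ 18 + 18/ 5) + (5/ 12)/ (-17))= -1134835/ 367493878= -0.00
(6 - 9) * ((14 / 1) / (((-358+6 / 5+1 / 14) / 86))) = 252840 / 24971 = 10.13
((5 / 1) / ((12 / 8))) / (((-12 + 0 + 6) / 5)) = -25 / 9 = -2.78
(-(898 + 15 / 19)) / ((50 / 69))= -1178313 / 950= -1240.33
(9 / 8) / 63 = 1 / 56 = 0.02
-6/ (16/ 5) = -15/ 8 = -1.88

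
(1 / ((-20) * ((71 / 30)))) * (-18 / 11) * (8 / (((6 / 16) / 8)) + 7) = 4797 / 781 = 6.14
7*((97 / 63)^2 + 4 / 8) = 22787 / 1134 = 20.09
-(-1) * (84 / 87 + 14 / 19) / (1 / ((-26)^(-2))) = 469 / 186238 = 0.00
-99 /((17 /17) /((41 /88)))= -369 /8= -46.12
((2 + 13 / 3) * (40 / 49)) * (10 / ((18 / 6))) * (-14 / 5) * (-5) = 15200 / 63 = 241.27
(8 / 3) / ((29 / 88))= 704 / 87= 8.09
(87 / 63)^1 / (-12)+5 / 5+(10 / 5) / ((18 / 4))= 335 / 252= 1.33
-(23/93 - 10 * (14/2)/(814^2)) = -7616599/30810714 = -0.25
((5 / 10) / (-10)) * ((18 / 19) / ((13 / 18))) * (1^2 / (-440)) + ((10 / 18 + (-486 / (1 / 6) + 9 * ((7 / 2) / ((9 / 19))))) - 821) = -17948229571 / 4890600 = -3669.94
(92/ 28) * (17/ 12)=391/ 84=4.65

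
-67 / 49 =-1.37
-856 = -856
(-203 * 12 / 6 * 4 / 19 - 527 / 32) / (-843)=61981 / 512544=0.12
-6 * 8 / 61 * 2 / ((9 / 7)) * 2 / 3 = -448 / 549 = -0.82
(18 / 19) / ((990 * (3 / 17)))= 17 / 3135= 0.01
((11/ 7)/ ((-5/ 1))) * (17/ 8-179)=3113/ 56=55.59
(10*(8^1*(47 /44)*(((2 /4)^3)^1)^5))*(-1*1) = -235 /90112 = -0.00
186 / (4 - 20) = -93 / 8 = -11.62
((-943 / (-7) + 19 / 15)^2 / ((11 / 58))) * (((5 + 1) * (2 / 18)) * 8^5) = 70444970934272 / 33075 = 2129855508.22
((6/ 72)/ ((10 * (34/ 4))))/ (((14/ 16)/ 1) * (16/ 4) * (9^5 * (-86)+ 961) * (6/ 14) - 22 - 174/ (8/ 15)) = -1/ 7768552305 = -0.00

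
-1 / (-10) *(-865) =-173 / 2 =-86.50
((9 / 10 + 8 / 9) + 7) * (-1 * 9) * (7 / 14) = -791 / 20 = -39.55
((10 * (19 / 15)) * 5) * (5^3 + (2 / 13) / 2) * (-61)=-6281780 / 13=-483213.85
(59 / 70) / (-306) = -59 / 21420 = -0.00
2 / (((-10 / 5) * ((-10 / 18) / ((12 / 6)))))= 18 / 5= 3.60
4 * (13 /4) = 13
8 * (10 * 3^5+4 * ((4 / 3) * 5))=58960 / 3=19653.33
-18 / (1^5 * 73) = -18 / 73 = -0.25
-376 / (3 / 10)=-3760 / 3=-1253.33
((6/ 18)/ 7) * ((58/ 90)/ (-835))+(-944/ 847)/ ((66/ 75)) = -190027657/ 150036975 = -1.27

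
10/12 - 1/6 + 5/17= 49/51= 0.96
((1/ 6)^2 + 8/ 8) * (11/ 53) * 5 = 2035/ 1908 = 1.07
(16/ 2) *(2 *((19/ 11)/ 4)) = 76/ 11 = 6.91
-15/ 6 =-5/ 2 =-2.50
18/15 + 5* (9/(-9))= -19/5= -3.80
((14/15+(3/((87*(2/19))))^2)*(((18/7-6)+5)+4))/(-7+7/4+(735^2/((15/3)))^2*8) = 682643/10995712249169865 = 0.00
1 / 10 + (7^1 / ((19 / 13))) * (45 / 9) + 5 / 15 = 13897 / 570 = 24.38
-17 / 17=-1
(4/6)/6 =1/9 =0.11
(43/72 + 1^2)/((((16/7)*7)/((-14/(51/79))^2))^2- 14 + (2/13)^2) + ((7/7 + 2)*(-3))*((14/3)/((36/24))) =-447099379712794123/15902922683564496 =-28.11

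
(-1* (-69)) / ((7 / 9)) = 621 / 7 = 88.71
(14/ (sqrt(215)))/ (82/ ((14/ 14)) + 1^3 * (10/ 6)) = 42 * sqrt(215)/ 53965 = 0.01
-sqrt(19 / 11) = -sqrt(209) / 11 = -1.31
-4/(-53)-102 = -5402/53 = -101.92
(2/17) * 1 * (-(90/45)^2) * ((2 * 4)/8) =-8/17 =-0.47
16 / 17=0.94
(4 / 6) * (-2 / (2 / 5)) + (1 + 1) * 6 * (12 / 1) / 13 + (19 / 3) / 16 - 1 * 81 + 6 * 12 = -179 / 208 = -0.86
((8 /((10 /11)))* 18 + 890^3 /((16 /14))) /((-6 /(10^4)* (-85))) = 616848033400 /51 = 12095059478.43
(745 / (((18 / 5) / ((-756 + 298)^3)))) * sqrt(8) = -357867872200 * sqrt(2) / 9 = -56233510933.65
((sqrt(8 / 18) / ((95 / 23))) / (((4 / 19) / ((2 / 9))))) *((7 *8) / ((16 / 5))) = 161 / 54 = 2.98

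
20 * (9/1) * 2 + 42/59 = 21282/59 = 360.71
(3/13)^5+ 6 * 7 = 15594549/371293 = 42.00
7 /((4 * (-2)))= -7 /8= -0.88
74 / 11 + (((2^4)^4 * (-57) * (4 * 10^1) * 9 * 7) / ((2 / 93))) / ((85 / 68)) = -350185586681.27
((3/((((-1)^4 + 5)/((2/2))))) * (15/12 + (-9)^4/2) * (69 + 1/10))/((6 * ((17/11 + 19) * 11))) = 9070757/108480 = 83.62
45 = 45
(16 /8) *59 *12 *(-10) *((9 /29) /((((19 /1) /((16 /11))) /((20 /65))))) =-8156160 /78793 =-103.51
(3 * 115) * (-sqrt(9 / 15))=-69 * sqrt(15)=-267.24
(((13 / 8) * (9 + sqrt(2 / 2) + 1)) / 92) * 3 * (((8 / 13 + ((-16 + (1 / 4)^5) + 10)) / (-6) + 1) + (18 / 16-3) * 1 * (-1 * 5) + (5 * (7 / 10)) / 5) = 52593717 / 7536640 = 6.98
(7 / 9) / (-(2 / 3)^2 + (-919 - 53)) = -7 / 8752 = -0.00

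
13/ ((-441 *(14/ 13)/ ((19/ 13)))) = -247/ 6174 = -0.04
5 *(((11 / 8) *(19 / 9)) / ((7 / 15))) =5225 / 168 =31.10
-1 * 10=-10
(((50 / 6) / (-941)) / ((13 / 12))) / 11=-100 / 134563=-0.00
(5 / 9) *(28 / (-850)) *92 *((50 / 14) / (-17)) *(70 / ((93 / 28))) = 1803200 / 241893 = 7.45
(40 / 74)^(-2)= 1369 / 400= 3.42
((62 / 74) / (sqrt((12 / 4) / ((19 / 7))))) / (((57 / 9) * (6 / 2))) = 31 * sqrt(399) / 14763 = 0.04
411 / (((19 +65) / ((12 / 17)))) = 3.45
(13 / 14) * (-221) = -2873 / 14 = -205.21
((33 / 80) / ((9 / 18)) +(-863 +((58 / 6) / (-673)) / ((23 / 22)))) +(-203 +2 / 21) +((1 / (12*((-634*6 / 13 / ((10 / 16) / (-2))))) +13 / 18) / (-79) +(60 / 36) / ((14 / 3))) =-11094413077872823 / 10419779247360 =-1064.75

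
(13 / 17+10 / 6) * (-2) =-248 / 51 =-4.86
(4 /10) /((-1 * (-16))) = 1 /40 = 0.02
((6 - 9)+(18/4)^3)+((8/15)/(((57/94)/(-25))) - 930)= -1181765/1368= -863.86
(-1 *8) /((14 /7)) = -4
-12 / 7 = -1.71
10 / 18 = 5 / 9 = 0.56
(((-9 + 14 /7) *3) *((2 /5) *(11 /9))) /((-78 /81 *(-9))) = -77 /65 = -1.18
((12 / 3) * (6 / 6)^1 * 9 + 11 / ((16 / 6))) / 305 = 321 / 2440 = 0.13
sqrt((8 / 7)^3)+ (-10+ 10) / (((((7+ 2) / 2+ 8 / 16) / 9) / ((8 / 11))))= 16 *sqrt(14) / 49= 1.22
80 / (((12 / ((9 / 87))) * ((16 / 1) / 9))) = 45 / 116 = 0.39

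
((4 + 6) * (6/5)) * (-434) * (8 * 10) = -416640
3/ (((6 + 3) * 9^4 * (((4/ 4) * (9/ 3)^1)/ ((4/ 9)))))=0.00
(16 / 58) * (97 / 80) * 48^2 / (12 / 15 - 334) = -55872 / 24157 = -2.31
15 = 15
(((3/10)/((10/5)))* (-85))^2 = 2601/16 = 162.56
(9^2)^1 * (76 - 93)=-1377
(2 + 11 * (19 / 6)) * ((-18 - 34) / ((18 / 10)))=-28730 / 27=-1064.07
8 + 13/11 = 101/11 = 9.18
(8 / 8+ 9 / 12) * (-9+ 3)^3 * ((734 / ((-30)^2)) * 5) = -7707 / 5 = -1541.40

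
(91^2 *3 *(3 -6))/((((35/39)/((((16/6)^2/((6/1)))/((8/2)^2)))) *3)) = -30758/15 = -2050.53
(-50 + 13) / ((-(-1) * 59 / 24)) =-888 / 59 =-15.05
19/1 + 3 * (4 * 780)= 9379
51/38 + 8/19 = 67/38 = 1.76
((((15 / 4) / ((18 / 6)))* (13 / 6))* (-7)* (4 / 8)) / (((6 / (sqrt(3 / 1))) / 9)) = -455* sqrt(3) / 32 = -24.63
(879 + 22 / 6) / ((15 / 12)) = 10592 / 15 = 706.13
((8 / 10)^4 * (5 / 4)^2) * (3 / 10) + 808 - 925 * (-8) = 1026024 / 125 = 8208.19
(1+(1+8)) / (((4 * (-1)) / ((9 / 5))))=-4.50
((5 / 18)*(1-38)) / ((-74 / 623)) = 3115 / 36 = 86.53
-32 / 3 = -10.67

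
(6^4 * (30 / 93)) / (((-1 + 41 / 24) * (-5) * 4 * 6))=-2592 / 527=-4.92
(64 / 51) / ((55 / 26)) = 1664 / 2805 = 0.59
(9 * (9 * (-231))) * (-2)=37422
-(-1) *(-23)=-23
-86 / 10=-43 / 5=-8.60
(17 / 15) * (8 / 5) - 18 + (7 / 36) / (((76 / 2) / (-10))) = -277667 / 17100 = -16.24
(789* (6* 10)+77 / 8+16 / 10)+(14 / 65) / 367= 9036507891 / 190840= 47351.23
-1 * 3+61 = 58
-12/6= -2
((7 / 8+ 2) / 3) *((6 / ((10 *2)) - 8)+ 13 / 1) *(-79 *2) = -96301 / 120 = -802.51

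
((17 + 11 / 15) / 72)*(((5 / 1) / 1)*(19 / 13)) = 2527 / 1404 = 1.80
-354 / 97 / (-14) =177 / 679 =0.26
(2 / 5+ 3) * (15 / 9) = 17 / 3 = 5.67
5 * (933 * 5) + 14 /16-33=186343 /8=23292.88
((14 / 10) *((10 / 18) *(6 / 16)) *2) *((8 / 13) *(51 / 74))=119 / 481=0.25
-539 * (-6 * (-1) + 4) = -5390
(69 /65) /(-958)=-69 /62270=-0.00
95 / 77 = 1.23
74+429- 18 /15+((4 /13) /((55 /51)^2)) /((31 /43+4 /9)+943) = 501.80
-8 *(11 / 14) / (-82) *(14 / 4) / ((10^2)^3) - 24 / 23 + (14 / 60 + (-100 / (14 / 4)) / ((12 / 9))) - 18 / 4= -529506794687 / 19803000000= -26.74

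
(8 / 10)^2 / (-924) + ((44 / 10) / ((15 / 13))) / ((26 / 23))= 19477 / 5775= 3.37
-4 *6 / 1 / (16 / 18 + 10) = -108 / 49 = -2.20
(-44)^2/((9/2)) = 3872/9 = 430.22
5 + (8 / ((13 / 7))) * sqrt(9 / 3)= 5 + 56 * sqrt(3) / 13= 12.46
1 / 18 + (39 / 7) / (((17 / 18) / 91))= 164285 / 306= 536.88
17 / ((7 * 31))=17 / 217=0.08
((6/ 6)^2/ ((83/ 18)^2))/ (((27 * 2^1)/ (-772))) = -4632/ 6889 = -0.67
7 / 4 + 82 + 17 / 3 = 1073 / 12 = 89.42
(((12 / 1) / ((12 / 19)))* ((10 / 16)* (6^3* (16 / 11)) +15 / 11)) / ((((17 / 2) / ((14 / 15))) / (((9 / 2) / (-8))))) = -173565 / 748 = -232.04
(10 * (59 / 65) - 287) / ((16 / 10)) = -18065 / 104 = -173.70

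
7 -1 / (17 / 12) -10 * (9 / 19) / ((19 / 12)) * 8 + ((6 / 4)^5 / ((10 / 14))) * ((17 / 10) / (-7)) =-198556747 / 9819200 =-20.22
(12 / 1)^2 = 144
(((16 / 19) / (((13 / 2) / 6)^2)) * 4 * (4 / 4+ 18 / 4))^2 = 2569273344 / 10310521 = 249.19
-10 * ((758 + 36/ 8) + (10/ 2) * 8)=-8025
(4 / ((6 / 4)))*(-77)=-616 / 3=-205.33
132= 132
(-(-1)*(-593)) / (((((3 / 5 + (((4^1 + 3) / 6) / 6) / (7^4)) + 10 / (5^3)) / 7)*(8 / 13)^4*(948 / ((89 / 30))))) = -18095903583485 / 135867097088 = -133.19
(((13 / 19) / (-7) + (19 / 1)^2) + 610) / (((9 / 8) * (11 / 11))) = 1033040 / 1197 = 863.02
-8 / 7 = -1.14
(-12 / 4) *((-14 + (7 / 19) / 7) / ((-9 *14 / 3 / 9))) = -2385 / 266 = -8.97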